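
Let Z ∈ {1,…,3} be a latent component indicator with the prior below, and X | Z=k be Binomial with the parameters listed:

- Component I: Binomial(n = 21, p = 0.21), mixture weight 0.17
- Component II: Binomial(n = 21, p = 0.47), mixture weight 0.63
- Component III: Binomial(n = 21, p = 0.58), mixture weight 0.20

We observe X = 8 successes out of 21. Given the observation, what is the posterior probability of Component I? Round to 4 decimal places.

0.0663

The responsibility of component k is π_k f_k(x) divided by Σ_j π_j f_j(x).
Binomial probabilities:
  p_I = C(21,8)·0.21^8·0.79^13 = 203490·3.78229e-06·0.0466823 = 0.0359294
  p_II = C(21,8)·0.47^8·0.53^13 = 203490·0.00238113·0.000260367 = 0.126157
  p_III = C(21,8)·0.58^8·0.42^13 = 203490·0.0128063·1.26544e-05 = 0.0329767
Weight by the priors:
  π_I·p_I = 0.17 × 0.0359294 = 0.00610799
  π_II·p_II = 0.63 × 0.126157 = 0.0794791
  π_III·p_III = 0.20 × 0.0329767 = 0.00659535
Denominator: 0.00610799 + 0.0794791 + 0.00659535 = 0.0921824
Responsibility of Component I: 0.00610799 / 0.0921824 ≈ 0.0663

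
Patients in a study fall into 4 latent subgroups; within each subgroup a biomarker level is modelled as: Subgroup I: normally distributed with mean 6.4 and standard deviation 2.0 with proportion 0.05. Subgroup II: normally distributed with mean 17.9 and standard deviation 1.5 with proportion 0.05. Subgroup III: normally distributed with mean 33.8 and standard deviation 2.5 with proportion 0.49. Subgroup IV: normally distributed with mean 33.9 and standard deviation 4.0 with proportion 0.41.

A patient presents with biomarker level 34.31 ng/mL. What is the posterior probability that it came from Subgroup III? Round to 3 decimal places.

0.653

Posterior ∝ prior × likelihood, so P(k | x) ∝ π_k f_k(x); normalise over all components.
Component likelihoods at x = 34.31 ng/mL:
  p_I = (1/(2.0·√(2π)))·exp(−(34.31−6.4)²/(2·2.0²)) = 0.199471·exp(-97.37101) = 1.02846e-43
  p_II = (1/(1.5·√(2π)))·exp(−(34.31−17.9)²/(2·1.5²)) = 0.265962·exp(-59.84180) = 2.72807e-27
  p_III = (1/(2.5·√(2π)))·exp(−(34.31−33.8)²/(2·2.5²)) = 0.159577·exp(-0.02081) = 0.156291
  p_IV = (1/(4.0·√(2π)))·exp(−(34.31−33.9)²/(2·4.0²)) = 0.099736·exp(-0.00525) = 0.099213
Multiply by the mixture weights:
  π_I·p_I = 0.05 × 1.02846e-43 = 5.14229e-45
  π_II·p_II = 0.05 × 2.72807e-27 = 1.36403e-28
  π_III·p_III = 0.49 × 0.156291 = 0.0765825
  π_IV·p_IV = 0.41 × 0.099213 = 0.0406773
Marginal: 5.14229e-45 + 1.36403e-28 + 0.0765825 + 0.0406773 = 0.11726
P(Subgroup III | data) ≈ 0.653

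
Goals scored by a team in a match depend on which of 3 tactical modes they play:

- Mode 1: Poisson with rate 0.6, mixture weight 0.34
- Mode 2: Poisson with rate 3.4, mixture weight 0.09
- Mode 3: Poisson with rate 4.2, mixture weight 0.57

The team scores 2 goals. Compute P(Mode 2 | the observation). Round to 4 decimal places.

The responsibility of component k is π_k f_k(x) divided by Σ_j π_j f_j(x).
Evaluate each component's likelihood at the observed value:
  L_1 = e^(−0.6)·0.6^2/2! = 0.0987861
  L_2 = e^(−3.4)·3.4^2/2! = 0.192898
  L_3 = e^(−4.2)·4.2^2/2! = 0.132261
Prior × likelihood for each component:
  π_1·L_1 = 0.34 × 0.0987861 = 0.0335873
  π_2·L_2 = 0.09 × 0.192898 = 0.0173608
  π_3·L_3 = 0.57 × 0.132261 = 0.0753888
Evidence: 0.0335873 + 0.0173608 + 0.0753888 = 0.126337
Responsibility of Mode 2: 0.0173608 / 0.126337 ≈ 0.1374

0.1374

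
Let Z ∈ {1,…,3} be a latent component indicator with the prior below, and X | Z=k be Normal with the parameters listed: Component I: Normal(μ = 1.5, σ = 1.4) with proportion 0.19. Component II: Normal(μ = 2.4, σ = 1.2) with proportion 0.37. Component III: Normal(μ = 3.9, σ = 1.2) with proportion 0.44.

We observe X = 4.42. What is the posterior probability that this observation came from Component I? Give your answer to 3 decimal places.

0.036

P(component k | x) = w_k·f_k(x) / marginal(x), where marginal(x) = Σ_j w_j·f_j(x).
Normal densities:
  L_I = (1/(1.4·√(2π)))·exp(−(4.42−1.5)²/(2·1.4²)) = 0.284959·exp(-2.17510) = 0.0323703
  L_II = (1/(1.2·√(2π)))·exp(−(4.42−2.4)²/(2·1.2²)) = 0.332452·exp(-1.41681) = 0.0806154
  L_III = (1/(1.2·√(2π)))·exp(−(4.42−3.9)²/(2·1.2²)) = 0.332452·exp(-0.09389) = 0.302659
Prior × likelihood for each component:
  w_I·L_I = 0.19 × 0.0323703 = 0.00615036
  w_II·L_II = 0.37 × 0.0806154 = 0.0298277
  w_III·L_III = 0.44 × 0.302659 = 0.13317
Normaliser: 0.00615036 + 0.0298277 + 0.13317 = 0.169148
Responsibility of Component I: 0.00615036 / 0.169148 ≈ 0.036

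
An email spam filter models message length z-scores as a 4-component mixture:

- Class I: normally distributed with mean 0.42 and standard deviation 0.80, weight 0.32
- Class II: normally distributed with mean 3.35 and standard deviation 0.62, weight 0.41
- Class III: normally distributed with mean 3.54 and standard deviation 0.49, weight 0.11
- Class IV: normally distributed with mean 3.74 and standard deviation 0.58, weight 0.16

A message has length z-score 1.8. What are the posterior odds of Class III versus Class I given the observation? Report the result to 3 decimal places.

0.005

Posterior odds = (π_i f_i(x)) / (π_j f_j(x)); the normalising sum cancels.
Component likelihoods at x = 1.8:
  f_I = (1/(0.80·√(2π)))·exp(−(1.8−0.42)²/(2·0.80²)) = 0.498678·exp(-1.48781) = 0.112634
  f_II = (1/(0.62·√(2π)))·exp(−(1.8−3.35)²/(2·0.62²)) = 0.643455·exp(-3.12500) = 0.0282715
  f_III = (1/(0.49·√(2π)))·exp(−(1.8−3.54)²/(2·0.49²)) = 0.814168·exp(-6.30487) = 0.00148779
  f_IV = (1/(0.58·√(2π)))·exp(−(1.8−3.74)²/(2·0.58²)) = 0.687832·exp(-5.59394) = 0.00255898
0.000163657 / 0.036043 ≈ 0.005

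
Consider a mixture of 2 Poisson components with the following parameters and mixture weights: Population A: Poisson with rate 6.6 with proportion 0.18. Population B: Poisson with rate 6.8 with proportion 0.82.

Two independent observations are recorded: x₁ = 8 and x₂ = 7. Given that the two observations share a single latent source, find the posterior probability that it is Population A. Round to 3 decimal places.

0.173

By Bayes' theorem, P(k | x) = w_k f_k(x) / Σ_j w_j f_j(x).
Since both observations come from the same component, the likelihood for component k is f_k(x₁)·f_k(x₂).
  L_A = [e^(−6.6)·6.6^8/8! = 0.121475] × [0.147243] = 0.0178863
  L_B = [e^(−6.8)·6.8^8/8! = 0.126284] × [0.148569] = 0.0187619
Weight by the priors:
  w_A·L_A = 0.18 × 0.0178863 = 0.00321954
  w_B·L_B = 0.82 × 0.0187619 = 0.0153848
Marginal: 0.00321954 + 0.0153848 = 0.0186043
P(Population A | data) ≈ 0.173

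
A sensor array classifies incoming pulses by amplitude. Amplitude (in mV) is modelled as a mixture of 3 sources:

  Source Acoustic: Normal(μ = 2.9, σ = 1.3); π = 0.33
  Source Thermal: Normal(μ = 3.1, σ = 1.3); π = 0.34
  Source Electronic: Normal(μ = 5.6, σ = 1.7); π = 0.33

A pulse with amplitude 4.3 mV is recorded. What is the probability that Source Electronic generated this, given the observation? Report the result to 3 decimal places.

Apply Bayes' rule: the posterior for each component is proportional to its prior times its likelihood at x.
Component likelihoods at x = 4.3 mV:
  L_Acoustic = 0.171841
  L_Thermal = 0.20042
  L_Electronic = 0.175178
Multiply by the mixture weights:
  P(Z=Acoustic)·L_Acoustic = 0.33 × 0.171841 = 0.0567076
  P(Z=Thermal)·L_Thermal = 0.34 × 0.20042 = 0.0681429
  P(Z=Electronic)·L_Electronic = 0.33 × 0.175178 = 0.0578086
Denominator: 0.0567076 + 0.0681429 + 0.0578086 = 0.182659
P(Source Electronic | data) = 0.0578086 / 0.182659 ≈ 0.316

0.316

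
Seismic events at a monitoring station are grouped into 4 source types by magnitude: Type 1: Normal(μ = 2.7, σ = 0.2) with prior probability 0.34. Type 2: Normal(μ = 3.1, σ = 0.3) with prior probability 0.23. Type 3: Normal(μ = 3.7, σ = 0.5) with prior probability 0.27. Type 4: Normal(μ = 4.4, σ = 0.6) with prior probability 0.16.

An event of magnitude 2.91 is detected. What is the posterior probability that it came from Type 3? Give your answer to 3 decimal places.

0.087

By Bayes' theorem, P(k | x) = π_k f_k(x) / Σ_j π_j f_j(x).
Component likelihoods at x = 2.91:
  L_1 = (1/(0.2·√(2π)))·exp(−(2.91−2.7)²/(2·0.2²)) = 1.994711·exp(-0.55125) = 1.14941
  L_2 = (1/(0.3·√(2π)))·exp(−(2.91−3.1)²/(2·0.3²)) = 1.329808·exp(-0.20056) = 1.08815
  L_3 = (1/(0.5·√(2π)))·exp(−(2.91−3.7)²/(2·0.5²)) = 0.797885·exp(-1.24820) = 0.22901
  L_4 = (1/(0.6·√(2π)))·exp(−(2.91−4.4)²/(2·0.6²)) = 0.664904·exp(-3.08347) = 0.0304526
Unnormalised posteriors:
  π_1·L_1 = 0.34 × 1.14941 = 0.3908
  π_2·L_2 = 0.23 × 1.08815 = 0.250274
  π_3·L_3 = 0.27 × 0.22901 = 0.0618326
  π_4·L_4 = 0.16 × 0.0304526 = 0.00487241
Denominator: 0.3908 + 0.250274 + 0.0618326 + 0.00487241 = 0.707779
Responsibility of Type 3: 0.0618326 / 0.707779 ≈ 0.087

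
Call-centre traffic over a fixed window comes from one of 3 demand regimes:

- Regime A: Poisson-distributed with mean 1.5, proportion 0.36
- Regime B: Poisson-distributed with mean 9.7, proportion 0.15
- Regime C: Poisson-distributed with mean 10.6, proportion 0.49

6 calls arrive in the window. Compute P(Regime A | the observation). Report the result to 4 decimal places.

0.0353

Posterior ∝ prior × likelihood, so P(k | x) ∝ π_k f_k(x); normalise over all components.
Poisson probabilities:
  f_A = 0.00352999
  f_B = 0.0708992
  f_C = 0.0490887
Prior × likelihood for each component:
  π_A·f_A = 0.36 × 0.00352999 = 0.0012708
  π_B·f_B = 0.15 × 0.0708992 = 0.0106349
  π_C·f_C = 0.49 × 0.0490887 = 0.0240534
Normaliser: 0.0012708 + 0.0106349 + 0.0240534 = 0.0359591
P(Regime A | x) ≈ 0.0353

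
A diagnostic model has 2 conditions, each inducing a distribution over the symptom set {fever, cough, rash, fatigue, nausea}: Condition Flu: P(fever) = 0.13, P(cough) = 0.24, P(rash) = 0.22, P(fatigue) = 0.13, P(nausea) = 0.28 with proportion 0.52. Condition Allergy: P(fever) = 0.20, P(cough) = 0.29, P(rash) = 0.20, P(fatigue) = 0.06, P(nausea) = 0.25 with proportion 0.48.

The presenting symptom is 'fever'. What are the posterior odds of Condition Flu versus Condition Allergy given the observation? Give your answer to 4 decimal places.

0.7042

The posterior odds equal the prior odds times the likelihood ratio: (w_i/w_j)·(f_i(x)/f_j(x)).
Evaluate each component's likelihood at the observed value:
  L_Flu = 0.13
  L_Allergy = 0.2
0.0676 / 0.096 ≈ 0.7042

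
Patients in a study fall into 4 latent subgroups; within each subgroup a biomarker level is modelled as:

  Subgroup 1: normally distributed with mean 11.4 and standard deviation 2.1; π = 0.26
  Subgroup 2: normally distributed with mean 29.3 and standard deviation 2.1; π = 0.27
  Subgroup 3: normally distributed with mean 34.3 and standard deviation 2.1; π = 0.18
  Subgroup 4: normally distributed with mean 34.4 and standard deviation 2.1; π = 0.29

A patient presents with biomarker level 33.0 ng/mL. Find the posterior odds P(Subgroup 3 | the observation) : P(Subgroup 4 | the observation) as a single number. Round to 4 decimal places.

Posterior odds = (w_i f_i(x)) / (w_j f_j(x)); the normalising sum cancels.
Normal densities:
  p_1 = (1/(2.1·√(2π)))·exp(−(33.0−11.4)²/(2·2.1²)) = 0.189973·exp(-52.89796) = 2.02022e-24
  p_2 = (1/(2.1·√(2π)))·exp(−(33.0−29.3)²/(2·2.1²)) = 0.189973·exp(-1.55215) = 0.0402345
  p_3 = (1/(2.1·√(2π)))·exp(−(33.0−34.3)²/(2·2.1²)) = 0.189973·exp(-0.19161) = 0.156847
  p_4 = (1/(2.1·√(2π)))·exp(−(33.0−34.4)²/(2·2.1²)) = 0.189973·exp(-0.22222) = 0.152118
0.0282324 / 0.0441142 ≈ 0.6400

0.6400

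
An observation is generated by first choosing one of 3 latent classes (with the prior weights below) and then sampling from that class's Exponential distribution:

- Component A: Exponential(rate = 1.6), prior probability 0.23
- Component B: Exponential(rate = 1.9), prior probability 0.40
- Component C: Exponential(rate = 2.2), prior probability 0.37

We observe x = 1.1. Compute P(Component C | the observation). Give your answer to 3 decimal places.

By Bayes' theorem, P(k | x) = w_k f_k(x) / Σ_j w_j f_j(x).
Exponential densities:
  p_A = 0.275272
  p_B = 0.235006
  p_C = 0.195628
Unnormalised posteriors:
  w_A·p_A = 0.23 × 0.275272 = 0.0633125
  w_B·p_B = 0.40 × 0.235006 = 0.0940022
  w_C·p_C = 0.37 × 0.195628 = 0.0723822
Evidence: 0.0633125 + 0.0940022 + 0.0723822 = 0.229697
So the posterior for Component C is 0.0723822 / 0.229697 ≈ 0.315.

0.315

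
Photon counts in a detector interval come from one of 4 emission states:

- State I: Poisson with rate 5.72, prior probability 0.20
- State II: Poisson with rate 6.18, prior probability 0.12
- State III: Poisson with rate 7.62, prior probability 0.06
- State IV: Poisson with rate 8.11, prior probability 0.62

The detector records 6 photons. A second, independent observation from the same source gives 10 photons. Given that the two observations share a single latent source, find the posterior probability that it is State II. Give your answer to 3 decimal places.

0.087

The responsibility of component k is w_k f_k(x) divided by Σ_j w_j f_j(x).
Since both observations come from the same component, the likelihood for component k is f_k(x₁)·f_k(x₂).
  p_I = [e^(−5.72)·5.72^6/6! = 0.159544] × [0.033887] = 0.00540645
  p_II = [e^(−6.18)·6.18^6/6! = 0.160199] × [0.0463641] = 0.00742746
  p_III = [e^(−7.62)·7.62^6/6! = 0.133375] × [0.0892201] = 0.0118997
  p_IV = [e^(−8.11)·8.11^6/6! = 0.118758] × [0.101934] = 0.0121055
Weight by the priors:
  w_I·p_I = 0.20 × 0.00540645 = 0.00108129
  w_II·p_II = 0.12 × 0.00742746 = 0.000891295
  w_III·p_III = 0.06 × 0.0118997 = 0.000713982
  w_IV·p_IV = 0.62 × 0.0121055 = 0.00750539
Evidence: 0.00108129 + 0.000891295 + 0.000713982 + 0.00750539 = 0.010192
P(State II | x₁, x₂) ≈ 0.087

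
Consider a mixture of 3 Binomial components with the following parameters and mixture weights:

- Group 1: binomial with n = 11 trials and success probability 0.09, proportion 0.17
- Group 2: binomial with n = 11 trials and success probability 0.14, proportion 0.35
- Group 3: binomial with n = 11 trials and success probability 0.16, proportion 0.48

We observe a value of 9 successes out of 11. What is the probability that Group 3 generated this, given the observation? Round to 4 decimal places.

0.8116

Posterior ∝ prior × likelihood, so P(k | x) ∝ P(Z=k) f_k(x); normalise over all components.
Component likelihoods at x = 9 successes out of 11:
  L_1 = C(11,9)·0.09^9·0.91^2 = 55·3.8742e-10·0.8281 = 1.76453e-08
  L_2 = C(11,9)·0.14^9·0.86^2 = 55·2.0661e-08·0.7396 = 8.4045e-07
  L_3 = C(11,9)·0.16^9·0.84^2 = 55·6.87195e-08·0.7056 = 2.66687e-06
Weight by the priors:
  P(Z=1)·L_1 = 0.17 × 1.76453e-08 = 2.99969e-09
  P(Z=2)·L_2 = 0.35 × 8.4045e-07 = 2.94158e-07
  P(Z=3)·L_3 = 0.48 × 2.66687e-06 = 1.2801e-06
Marginal: 2.99969e-09 + 2.94158e-07 + 1.2801e-06 = 1.57725e-06
P(Group 3 | x) = 1.2801e-06 / 1.57725e-06 ≈ 0.8116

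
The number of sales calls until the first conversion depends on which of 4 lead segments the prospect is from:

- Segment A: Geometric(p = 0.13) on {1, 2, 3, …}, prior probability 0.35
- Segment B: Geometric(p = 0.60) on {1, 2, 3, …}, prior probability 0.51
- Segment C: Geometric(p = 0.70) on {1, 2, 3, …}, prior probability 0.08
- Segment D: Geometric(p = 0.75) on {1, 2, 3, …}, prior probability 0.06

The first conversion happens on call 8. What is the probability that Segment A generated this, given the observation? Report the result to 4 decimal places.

The responsibility of component k is π_k f_k(x) divided by Σ_j π_j f_j(x).
Geometric probabilities:
  p_A = 0.0490431
  p_B = 0.00098304
  p_C = 0.00015309
  p_D = 4.57764e-05
Weight by the priors:
  π_A·p_A = 0.35 × 0.0490431 = 0.0171651
  π_B·p_B = 0.51 × 0.00098304 = 0.00050135
  π_C·p_C = 0.08 × 0.00015309 = 1.22472e-05
  π_D·p_D = 0.06 × 4.57764e-05 = 2.74658e-06
Sum: 0.0171651 + 0.00050135 + 1.22472e-05 + 2.74658e-06 = 0.0176814
Responsibility of Segment A: 0.0171651 / 0.0176814 ≈ 0.9708

0.9708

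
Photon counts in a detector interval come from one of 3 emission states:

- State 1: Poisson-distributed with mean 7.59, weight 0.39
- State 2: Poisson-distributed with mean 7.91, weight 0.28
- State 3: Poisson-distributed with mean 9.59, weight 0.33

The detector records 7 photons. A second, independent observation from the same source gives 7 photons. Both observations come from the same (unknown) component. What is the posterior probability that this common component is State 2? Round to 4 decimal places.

0.3238

Apply Bayes' rule: the posterior for each component is proportional to its prior times its likelihood at x.
Since both observations come from the same component, the likelihood for component k is f_k(x₁)·f_k(x₂).
  f_1 = [e^(−7.59)·7.59^7/7! = 0.145535] × [0.145535] = 0.0211804
  f_2 = [e^(−7.91)·7.91^7/7! = 0.141103] × [0.141103] = 0.01991
  f_3 = [e^(−9.59)·9.59^7/7! = 0.101255] × [0.101255] = 0.0102525
Multiply by the mixture weights:
  π_1·f_1 = 0.39 × 0.0211804 = 0.00826034
  π_2·f_2 = 0.28 × 0.01991 = 0.0055748
  π_3·f_3 = 0.33 × 0.0102525 = 0.00338334
Denominator: 0.00826034 + 0.0055748 + 0.00338334 = 0.0172185
Responsibility of State 2: 0.0055748 / 0.0172185 ≈ 0.3238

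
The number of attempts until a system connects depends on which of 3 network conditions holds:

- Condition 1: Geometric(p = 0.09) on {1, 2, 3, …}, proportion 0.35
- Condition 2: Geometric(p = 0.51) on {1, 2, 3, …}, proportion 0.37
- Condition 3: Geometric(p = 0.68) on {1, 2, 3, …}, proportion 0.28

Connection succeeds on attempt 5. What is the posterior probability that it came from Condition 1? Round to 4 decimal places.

The responsibility of component k is P(Z=k) f_k(x) divided by Σ_j P(Z=j) f_j(x).
Evaluate each component's likelihood at the observed value:
  p_1 = 0.0617175
  p_2 = 0.0294005
  p_3 = 0.00713032
Weight by the priors:
  P(Z=1)·p_1 = 0.35 × 0.0617175 = 0.0216011
  P(Z=2)·p_2 = 0.37 × 0.0294005 = 0.0108782
  P(Z=3)·p_3 = 0.28 × 0.00713032 = 0.00199649
Sum: 0.0216011 + 0.0108782 + 0.00199649 = 0.0344758
P(Condition 1 | 5) = 0.0216011 / 0.0344758 ≈ 0.6266

0.6266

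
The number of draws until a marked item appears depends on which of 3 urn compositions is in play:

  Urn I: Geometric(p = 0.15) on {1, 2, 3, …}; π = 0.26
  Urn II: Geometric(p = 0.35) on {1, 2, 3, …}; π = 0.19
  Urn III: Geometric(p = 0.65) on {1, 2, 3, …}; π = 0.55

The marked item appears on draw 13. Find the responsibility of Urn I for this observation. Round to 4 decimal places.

P(component k | x) = w_k·f_k(x) / marginal(x), where marginal(x) = Σ_j w_j·f_j(x).
Geometric probabilities:
  L_I = 0.15·(1−0.15)^12 = 0.15·0.142242 = 0.0213363
  L_II = 0.35·(1−0.35)^12 = 0.35·0.00568801 = 0.0019908
  L_III = 0.65·(1−0.65)^12 = 0.65·3.37922e-06 = 2.19649e-06
Multiply by the mixture weights:
  w_I·L_I = 0.26 × 0.0213363 = 0.00554743
  w_II·L_II = 0.19 × 0.0019908 = 0.000378253
  w_III·L_III = 0.55 × 2.19649e-06 = 1.20807e-06
Evidence: 0.00554743 + 0.000378253 + 1.20807e-06 = 0.00592689
P(Urn I | 13) ≈ 0.9360

0.9360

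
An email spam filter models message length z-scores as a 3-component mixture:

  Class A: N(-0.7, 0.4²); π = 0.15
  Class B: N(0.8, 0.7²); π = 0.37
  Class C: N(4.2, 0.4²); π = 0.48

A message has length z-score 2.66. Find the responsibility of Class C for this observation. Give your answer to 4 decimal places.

0.0447

Apply Bayes' rule: the posterior for each component is proportional to its prior times its likelihood at x.
Normal densities:
  f_A = (1/(0.4·√(2π)))·exp(−(2.66−-0.7)²/(2·0.4²)) = 0.997356·exp(-35.28000) = 4.7527e-16
  f_B = (1/(0.7·√(2π)))·exp(−(2.66−0.8)²/(2·0.7²)) = 0.569918·exp(-3.53020) = 0.016698
  f_C = (1/(0.4·√(2π)))·exp(−(2.66−4.2)²/(2·0.4²)) = 0.997356·exp(-7.41125) = 0.000602816
Weight by the priors:
  π_A·f_A = 0.15 × 4.7527e-16 = 7.12906e-17
  π_B·f_B = 0.37 × 0.016698 = 0.00617825
  π_C·f_C = 0.48 × 0.000602816 = 0.000289352
Normaliser: 7.12906e-17 + 0.00617825 + 0.000289352 = 0.0064676
Responsibility of Class C: 0.000289352 / 0.0064676 ≈ 0.0447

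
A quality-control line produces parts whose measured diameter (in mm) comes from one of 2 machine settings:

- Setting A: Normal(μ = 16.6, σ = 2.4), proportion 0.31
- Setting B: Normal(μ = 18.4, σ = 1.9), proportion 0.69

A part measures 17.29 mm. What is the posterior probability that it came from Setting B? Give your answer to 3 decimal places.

Apply Bayes' rule: the posterior for each component is proportional to its prior times its likelihood at x.
Evaluate each component's likelihood at the observed value:
  L_A = (1/(2.4·√(2π)))·exp(−(17.29−16.6)²/(2·2.4²)) = 0.166226·exp(-0.04133) = 0.159496
  L_B = (1/(1.9·√(2π)))·exp(−(17.29−18.4)²/(2·1.9²)) = 0.209970·exp(-0.17065) = 0.177029
Multiply by the mixture weights:
  w_A·L_A = 0.31 × 0.159496 = 0.0494438
  w_B·L_B = 0.69 × 0.177029 = 0.12215
Sum: 0.0494438 + 0.12215 = 0.171594
Responsibility of Setting B: 0.12215 / 0.171594 ≈ 0.712

0.712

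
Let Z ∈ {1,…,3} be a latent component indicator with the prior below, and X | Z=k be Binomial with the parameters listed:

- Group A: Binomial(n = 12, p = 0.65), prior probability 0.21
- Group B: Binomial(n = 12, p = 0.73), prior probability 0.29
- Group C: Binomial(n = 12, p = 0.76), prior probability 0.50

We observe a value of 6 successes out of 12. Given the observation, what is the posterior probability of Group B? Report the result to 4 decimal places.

0.2635

By Bayes' theorem, P(k | x) = P(Z=k) f_k(x) / Σ_j P(Z=j) f_j(x).
Evaluate each component's likelihood at the observed value:
  L_A = 0.128103
  L_B = 0.0541741
  L_C = 0.0340268
Prior × likelihood for each component:
  P(Z=A)·L_A = 0.21 × 0.128103 = 0.0269017
  P(Z=B)·L_B = 0.29 × 0.0541741 = 0.0157105
  P(Z=C)·L_C = 0.50 × 0.0340268 = 0.0170134
Marginal: 0.0269017 + 0.0157105 + 0.0170134 = 0.0596256
So the posterior for Group B is 0.0157105 / 0.0596256 ≈ 0.2635.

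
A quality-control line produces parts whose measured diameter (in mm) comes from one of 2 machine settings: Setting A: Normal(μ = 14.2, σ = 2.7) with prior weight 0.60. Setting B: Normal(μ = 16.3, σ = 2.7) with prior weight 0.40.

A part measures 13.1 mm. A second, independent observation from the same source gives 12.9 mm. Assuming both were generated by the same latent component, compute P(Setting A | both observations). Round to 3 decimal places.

0.846

The responsibility of component k is π_k f_k(x) divided by Σ_j π_j f_j(x).
Since both observations come from the same component, the likelihood for component k is f_k(x₁)·f_k(x₂).
  f_A = [(1/(2.7·√(2π)))·exp(−(13.1−14.2)²/(2·2.7²)) = 0.147756·exp(-0.08299) = 0.135989] × [0.131585] = 0.0178941
  f_B = [(1/(2.7·√(2π)))·exp(−(13.1−16.3)²/(2·2.7²)) = 0.147756·exp(-0.70233) = 0.0732028] × [0.0668665] = 0.00489481
Unnormalised posteriors:
  π_A·f_A = 0.60 × 0.0178941 = 0.0107365
  π_B·f_B = 0.40 × 0.00489481 = 0.00195792
Denominator: 0.0107365 + 0.00195792 = 0.0126944
P(Setting A | x₁, x₂) ≈ 0.846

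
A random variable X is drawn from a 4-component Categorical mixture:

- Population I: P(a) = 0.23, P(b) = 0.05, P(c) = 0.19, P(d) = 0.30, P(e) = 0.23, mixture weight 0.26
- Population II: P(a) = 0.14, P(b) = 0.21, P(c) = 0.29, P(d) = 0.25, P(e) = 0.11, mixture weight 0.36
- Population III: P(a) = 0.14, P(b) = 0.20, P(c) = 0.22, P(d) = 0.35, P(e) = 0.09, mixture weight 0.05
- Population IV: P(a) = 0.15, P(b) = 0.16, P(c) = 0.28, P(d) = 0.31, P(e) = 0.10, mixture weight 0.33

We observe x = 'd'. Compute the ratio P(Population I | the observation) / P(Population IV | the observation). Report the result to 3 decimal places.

0.762

The posterior odds equal the prior odds times the likelihood ratio: (π_i/π_j)·(f_i(x)/f_j(x)).
Component likelihoods at x = 'd':
  p_I = P(d | comp) = 0.30
  p_II = P(d | comp) = 0.25
  p_III = P(d | comp) = 0.35
  p_IV = P(d | comp) = 0.31
0.078 / 0.1023 ≈ 0.762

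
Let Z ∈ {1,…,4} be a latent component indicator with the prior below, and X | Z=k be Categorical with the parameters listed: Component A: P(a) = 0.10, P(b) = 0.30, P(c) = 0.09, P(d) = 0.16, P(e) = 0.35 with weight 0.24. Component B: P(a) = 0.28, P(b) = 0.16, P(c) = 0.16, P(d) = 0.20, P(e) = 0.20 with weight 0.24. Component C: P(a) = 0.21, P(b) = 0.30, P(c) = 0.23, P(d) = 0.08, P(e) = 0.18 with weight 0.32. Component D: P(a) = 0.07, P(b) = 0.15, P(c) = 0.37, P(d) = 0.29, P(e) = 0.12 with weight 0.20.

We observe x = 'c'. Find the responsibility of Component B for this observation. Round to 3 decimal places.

The responsibility of component k is π_k f_k(x) divided by Σ_j π_j f_j(x).
Categorical probabilities:
  f_A = P(c | comp) = 0.09
  f_B = P(c | comp) = 0.16
  f_C = P(c | comp) = 0.23
  f_D = P(c | comp) = 0.37
Multiply by the mixture weights:
  π_A·f_A = 0.24 × 0.09 = 0.0216
  π_B·f_B = 0.24 × 0.16 = 0.0384
  π_C·f_C = 0.32 × 0.23 = 0.0736
  π_D·f_D = 0.20 × 0.37 = 0.074
Marginal: 0.0216 + 0.0384 + 0.0736 + 0.074 = 0.2076
P(Component B | x) = 0.0384 / 0.2076 ≈ 0.185

0.185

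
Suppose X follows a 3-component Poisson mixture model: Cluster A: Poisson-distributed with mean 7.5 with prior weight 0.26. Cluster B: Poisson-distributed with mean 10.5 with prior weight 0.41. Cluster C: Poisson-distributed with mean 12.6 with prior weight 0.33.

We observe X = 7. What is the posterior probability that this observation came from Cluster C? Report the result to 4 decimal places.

0.1379

Apply Bayes' rule: the posterior for each component is proportional to its prior times its likelihood at x.
Poisson probabilities:
  L_A = 0.146484
  L_B = 0.0768781
  L_C = 0.0337328
Weight by the priors:
  P(Z=A)·L_A = 0.26 × 0.146484 = 0.0380858
  P(Z=B)·L_B = 0.41 × 0.0768781 = 0.03152
  P(Z=C)·L_C = 0.33 × 0.0337328 = 0.0111318
Marginal: 0.0380858 + 0.03152 + 0.0111318 = 0.0807376
P(Cluster C | the observation) ≈ 0.1379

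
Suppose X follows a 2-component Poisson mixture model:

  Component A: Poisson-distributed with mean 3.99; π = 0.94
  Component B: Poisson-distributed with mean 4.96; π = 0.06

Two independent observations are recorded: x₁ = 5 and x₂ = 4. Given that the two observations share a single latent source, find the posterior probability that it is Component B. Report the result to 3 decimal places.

Posterior ∝ prior × likelihood, so P(k | x) ∝ P(Z=k) f_k(x); normalise over all components.
Since both observations come from the same component, the likelihood for component k is f_k(x₁)·f_k(x₂).
  L_A = [0.155901] × [0.195364] = 0.0304575
  L_B = [0.175439] × [0.176854] = 0.0310271
Multiply by the mixture weights:
  P(Z=A)·L_A = 0.94 × 0.0304575 = 0.02863
  P(Z=B)·L_B = 0.06 × 0.0310271 = 0.00186163
Evidence: 0.02863 + 0.00186163 = 0.0304916
P(Component B | data) ≈ 0.061

0.061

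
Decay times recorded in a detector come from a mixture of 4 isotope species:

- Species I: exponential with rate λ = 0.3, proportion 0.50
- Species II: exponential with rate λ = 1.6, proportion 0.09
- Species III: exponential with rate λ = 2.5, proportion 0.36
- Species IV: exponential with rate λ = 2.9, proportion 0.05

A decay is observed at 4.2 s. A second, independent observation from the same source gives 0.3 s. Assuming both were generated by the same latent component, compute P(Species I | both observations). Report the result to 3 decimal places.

Apply Bayes' rule: the posterior for each component is proportional to its prior times its likelihood at x.
Since both observations come from the same component, the likelihood for component k is f_k(x₁)·f_k(x₂).
  L_I = [0.3·e^(−0.3·4.2) = 0.3·e^(−1.2600) = 0.0850962] × [0.274179] = 0.0233316
  L_II = [1.6·e^(−1.6·4.2) = 1.6·e^(−6.7200) = 0.00193046] × [0.990053] = 0.00191126
  L_III = [2.5·e^(−2.5·4.2) = 2.5·e^(−10.5000) = 6.88411e-05] × [1.18092] = 8.12956e-05
  L_IV = [2.9·e^(−2.9·4.2) = 2.9·e^(−12.1800) = 1.4883e-05] × [1.21496] = 1.80823e-05
Unnormalised posteriors:
  w_I·L_I = 0.50 × 0.0233316 = 0.0116658
  w_II·L_II = 0.09 × 0.00191126 = 0.000172013
  w_III·L_III = 0.36 × 8.12956e-05 = 2.92664e-05
  w_IV·L_IV = 0.05 × 1.80823e-05 = 9.04114e-07
Denominator: 0.0116658 + 0.000172013 + 2.92664e-05 + 9.04114e-07 = 0.011868
P(Species I | x₁, x₂) = 0.0116658 / 0.011868 ≈ 0.983

0.983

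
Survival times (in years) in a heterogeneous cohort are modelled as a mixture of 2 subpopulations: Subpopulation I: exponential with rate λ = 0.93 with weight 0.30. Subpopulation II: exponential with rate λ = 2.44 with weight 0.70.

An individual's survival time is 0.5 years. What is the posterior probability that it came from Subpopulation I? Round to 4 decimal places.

0.2579

Posterior ∝ prior × likelihood, so P(k | x) ∝ π_k f_k(x); normalise over all components.
Component likelihoods at x = 0.5 years:
  L_I = 0.93·e^(−0.93·0.5) = 0.93·e^(−0.4650) = 0.584166
  L_II = 2.44·e^(−2.44·0.5) = 2.44·e^(−1.2200) = 0.720362
Unnormalised posteriors:
  π_I·L_I = 0.30 × 0.584166 = 0.17525
  π_II·L_II = 0.70 × 0.720362 = 0.504253
Sum: 0.17525 + 0.504253 = 0.679503
Responsibility of Subpopulation I: 0.17525 / 0.679503 ≈ 0.2579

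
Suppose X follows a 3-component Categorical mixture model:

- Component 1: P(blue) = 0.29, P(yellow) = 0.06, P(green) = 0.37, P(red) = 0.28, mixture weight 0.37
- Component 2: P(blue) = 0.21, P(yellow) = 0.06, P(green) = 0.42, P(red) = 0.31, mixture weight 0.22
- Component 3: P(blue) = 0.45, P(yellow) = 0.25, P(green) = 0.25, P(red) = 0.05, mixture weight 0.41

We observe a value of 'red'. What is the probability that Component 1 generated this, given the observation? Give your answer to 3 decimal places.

0.539

Apply Bayes' rule: the posterior for each component is proportional to its prior times its likelihood at x.
Categorical probabilities:
  p_1 = 0.28
  p_2 = 0.31
  p_3 = 0.05
Multiply by the mixture weights:
  w_1·p_1 = 0.37 × 0.28 = 0.1036
  w_2·p_2 = 0.22 × 0.31 = 0.0682
  w_3·p_3 = 0.41 × 0.05 = 0.0205
Denominator: 0.1036 + 0.0682 + 0.0205 = 0.1923
P(Component 1 | the observation) = 0.1036 / 0.1923 ≈ 0.539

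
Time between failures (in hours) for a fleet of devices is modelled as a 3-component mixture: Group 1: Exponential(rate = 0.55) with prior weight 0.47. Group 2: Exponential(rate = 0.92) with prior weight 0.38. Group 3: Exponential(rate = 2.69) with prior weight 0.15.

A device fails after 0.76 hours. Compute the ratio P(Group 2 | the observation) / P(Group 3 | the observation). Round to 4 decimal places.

The posterior odds equal the prior odds times the likelihood ratio: (w_i/w_j)·(f_i(x)/f_j(x)).
Exponential densities:
  f_1 = 0.55·e^(−0.55·0.76) = 0.55·e^(−0.4180) = 0.362099
  f_2 = 0.92·e^(−0.92·0.76) = 0.92·e^(−0.6992) = 0.457224
  f_3 = 2.69·e^(−2.69·0.76) = 2.69·e^(−2.0444) = 0.348242
0.173745 / 0.0522362 ≈ 3.3261

3.3261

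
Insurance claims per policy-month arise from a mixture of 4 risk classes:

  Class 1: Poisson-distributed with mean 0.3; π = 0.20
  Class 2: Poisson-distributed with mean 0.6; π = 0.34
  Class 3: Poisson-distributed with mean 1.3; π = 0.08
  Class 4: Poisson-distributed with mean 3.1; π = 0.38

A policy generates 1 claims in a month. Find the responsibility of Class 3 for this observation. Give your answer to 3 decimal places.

0.119

The responsibility of component k is π_k f_k(x) divided by Σ_j π_j f_j(x).
Poisson probabilities:
  L_1 = 0.222245
  L_2 = 0.329287
  L_3 = 0.354291
  L_4 = 0.139653
Weight by the priors:
  π_1·L_1 = 0.20 × 0.222245 = 0.0444491
  π_2·L_2 = 0.34 × 0.329287 = 0.111958
  π_3·L_3 = 0.08 × 0.354291 = 0.0283433
  π_4·L_4 = 0.38 × 0.139653 = 0.053068
Marginal: 0.0444491 + 0.111958 + 0.0283433 + 0.053068 = 0.237818
P(Class 3 | x) ≈ 0.119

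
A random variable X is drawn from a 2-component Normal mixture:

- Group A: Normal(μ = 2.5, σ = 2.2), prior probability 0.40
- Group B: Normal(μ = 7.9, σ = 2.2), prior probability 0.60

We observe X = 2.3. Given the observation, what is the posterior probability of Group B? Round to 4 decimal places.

0.0557

Apply Bayes' rule: the posterior for each component is proportional to its prior times its likelihood at x.
Evaluate each component's likelihood at the observed value:
  f_A = (1/(2.2·√(2π)))·exp(−(2.3−2.5)²/(2·2.2²)) = 0.181337·exp(-0.00413) = 0.18059
  f_B = (1/(2.2·√(2π)))·exp(−(2.3−7.9)²/(2·2.2²)) = 0.181337·exp(-3.23967) = 0.00710423
Multiply by the mixture weights:
  P(Z=A)·f_A = 0.40 × 0.18059 = 0.0722358
  P(Z=B)·f_B = 0.60 × 0.00710423 = 0.00426254
Evidence: 0.0722358 + 0.00426254 = 0.0764984
Responsibility of Group B: 0.00426254 / 0.0764984 ≈ 0.0557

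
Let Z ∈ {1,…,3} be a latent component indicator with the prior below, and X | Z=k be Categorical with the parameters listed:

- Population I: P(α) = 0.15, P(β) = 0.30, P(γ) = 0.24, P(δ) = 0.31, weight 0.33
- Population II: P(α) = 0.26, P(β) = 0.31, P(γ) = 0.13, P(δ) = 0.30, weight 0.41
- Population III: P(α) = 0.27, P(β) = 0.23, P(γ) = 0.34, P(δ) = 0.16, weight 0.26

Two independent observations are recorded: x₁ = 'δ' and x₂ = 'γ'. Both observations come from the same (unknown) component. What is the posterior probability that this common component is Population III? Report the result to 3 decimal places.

0.259

P(component k | x) = w_k·f_k(x) / marginal(x), where marginal(x) = Σ_j w_j·f_j(x).
Since both observations come from the same component, the likelihood for component k is f_k(x₁)·f_k(x₂).
  p_I = [P(δ | comp) = 0.31] × [0.24] = 0.0744
  p_II = [P(δ | comp) = 0.30] × [0.13] = 0.039
  p_III = [P(δ | comp) = 0.16] × [0.34] = 0.0544
Prior × likelihood for each component:
  w_I·p_I = 0.33 × 0.0744 = 0.024552
  w_II·p_II = 0.41 × 0.039 = 0.01599
  w_III·p_III = 0.26 × 0.0544 = 0.014144
Denominator: 0.024552 + 0.01599 + 0.014144 = 0.054686
Responsibility of Population III: 0.014144 / 0.054686 ≈ 0.259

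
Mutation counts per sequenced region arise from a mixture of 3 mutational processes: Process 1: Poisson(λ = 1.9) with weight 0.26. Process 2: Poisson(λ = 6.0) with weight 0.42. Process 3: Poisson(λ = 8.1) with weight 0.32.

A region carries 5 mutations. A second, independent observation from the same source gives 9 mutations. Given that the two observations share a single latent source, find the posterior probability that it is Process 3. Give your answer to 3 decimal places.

Posterior ∝ prior × likelihood, so P(k | x) ∝ π_k f_k(x); normalise over all components.
Since both observations come from the same component, the likelihood for component k is f_k(x₁)·f_k(x₂).
  f_1 = [0.0308622] × [0.000133003] = 4.10475e-06
  f_2 = [0.160623] × [0.0688385] = 0.0110571
  f_3 = [0.088198] × [0.12555] = 0.0110733
Multiply by the mixture weights:
  π_1·f_1 = 0.26 × 4.10475e-06 = 1.06724e-06
  π_2·f_2 = 0.42 × 0.0110571 = 0.00464396
  π_3·f_3 = 0.32 × 0.0110733 = 0.00354344
Normaliser: 1.06724e-06 + 0.00464396 + 0.00354344 = 0.00818847
So the posterior for Process 3 is 0.00354344 / 0.00818847 ≈ 0.433.

0.433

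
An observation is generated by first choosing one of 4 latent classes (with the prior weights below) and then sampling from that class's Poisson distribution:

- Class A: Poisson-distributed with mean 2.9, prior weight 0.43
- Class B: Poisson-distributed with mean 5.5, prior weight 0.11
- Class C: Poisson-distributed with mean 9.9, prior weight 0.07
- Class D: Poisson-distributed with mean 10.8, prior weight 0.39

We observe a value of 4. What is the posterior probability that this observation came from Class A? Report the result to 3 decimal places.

0.752

Apply Bayes' rule: the posterior for each component is proportional to its prior times its likelihood at x.
Evaluate each component's likelihood at the observed value:
  p_A = e^(−2.9)·2.9^4/4! = 0.162154
  p_B = e^(−5.5)·5.5^4/4! = 0.155819
  p_C = e^(−9.9)·9.9^4/4! = 0.0200823
  p_D = e^(−10.8)·10.8^4/4! = 0.0115639
Prior × likelihood for each component:
  P(Z=A)·p_A = 0.43 × 0.162154 = 0.0697261
  P(Z=B)·p_B = 0.11 × 0.155819 = 0.0171401
  P(Z=C)·p_C = 0.07 × 0.0200823 = 0.00140576
  P(Z=D)·p_D = 0.39 × 0.0115639 = 0.00450991
Denominator: 0.0697261 + 0.0171401 + 0.00140576 + 0.00450991 = 0.0927818
So the posterior for Class A is 0.0697261 / 0.0927818 ≈ 0.752.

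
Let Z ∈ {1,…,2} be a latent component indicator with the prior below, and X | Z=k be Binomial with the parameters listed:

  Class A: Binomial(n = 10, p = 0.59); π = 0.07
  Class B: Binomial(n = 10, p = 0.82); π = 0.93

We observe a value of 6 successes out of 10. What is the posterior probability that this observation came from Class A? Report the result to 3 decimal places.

P(component k | x) = π_k·f_k(x) / marginal(x), where marginal(x) = Σ_j π_j·f_j(x).
Binomial probabilities:
  f_A = C(10,6)·0.59^6·0.41^4 = 210·0.0421805·0.0282576 = 0.250303
  f_B = C(10,6)·0.82^6·0.18^4 = 210·0.304007·0.00104976 = 0.0670181
Prior × likelihood for each component:
  π_A·f_A = 0.07 × 0.250303 = 0.0175212
  π_B·f_B = 0.93 × 0.0670181 = 0.0623269
Normaliser: 0.0175212 + 0.0623269 = 0.0798481
P(Class A | the observation) ≈ 0.219

0.219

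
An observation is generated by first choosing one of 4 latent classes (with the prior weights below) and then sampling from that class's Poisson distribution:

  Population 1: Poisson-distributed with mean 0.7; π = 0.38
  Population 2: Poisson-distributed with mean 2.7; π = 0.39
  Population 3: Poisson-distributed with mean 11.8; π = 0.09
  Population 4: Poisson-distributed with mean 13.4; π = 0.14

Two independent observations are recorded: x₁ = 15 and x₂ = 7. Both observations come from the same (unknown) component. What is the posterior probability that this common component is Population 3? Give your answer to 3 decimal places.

P(component k | x) = P(Z=k)·f_k(x) / marginal(x), where marginal(x) = Σ_j P(Z=j)·f_j(x).
Since both observations come from the same component, the likelihood for component k is f_k(x₁)·f_k(x₂).
  L_1 = [1.80287e-15] × [8.11427e-06] = 1.4629e-20
  L_2 = [1.51831e-07] × [0.0139483] = 2.11779e-09
  L_3 = [0.0687156] × [0.0474317] = 0.0032593
  L_4 = [0.0934386] × [0.0233215] = 0.00217913
Unnormalised posteriors:
  P(Z=1)·L_1 = 0.38 × 1.4629e-20 = 5.55902e-21
  P(Z=2)·L_2 = 0.39 × 2.11779e-09 = 8.25937e-10
  P(Z=3)·L_3 = 0.09 × 0.0032593 = 0.000293337
  P(Z=4)·L_4 = 0.14 × 0.00217913 = 0.000305078
Normaliser: 5.55902e-21 + 8.25937e-10 + 0.000293337 + 0.000305078 = 0.000598416
So the posterior for Population 3 is 0.000293337 / 0.000598416 ≈ 0.490.

0.490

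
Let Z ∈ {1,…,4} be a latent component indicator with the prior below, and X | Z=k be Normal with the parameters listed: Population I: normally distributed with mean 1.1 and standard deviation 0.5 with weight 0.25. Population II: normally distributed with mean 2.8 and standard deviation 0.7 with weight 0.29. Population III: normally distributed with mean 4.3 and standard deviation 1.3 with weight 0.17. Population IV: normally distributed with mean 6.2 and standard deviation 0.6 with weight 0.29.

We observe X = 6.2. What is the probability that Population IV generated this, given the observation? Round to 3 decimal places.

The responsibility of component k is P(Z=k) f_k(x) divided by Σ_j P(Z=j) f_j(x).
Component likelihoods at x = 6.2:
  p_I = (1/(0.5·√(2π)))·exp(−(6.2−1.1)²/(2·0.5²)) = 0.797885·exp(-52.02000) = 2.04146e-23
  p_II = (1/(0.7·√(2π)))·exp(−(6.2−2.8)²/(2·0.7²)) = 0.569918·exp(-11.79592) = 4.29447e-06
  p_III = (1/(1.3·√(2π)))·exp(−(6.2−4.3)²/(2·1.3²)) = 0.306879·exp(-1.06805) = 0.105468
  p_IV = (1/(0.6·√(2π)))·exp(−(6.2−6.2)²/(2·0.6²)) = 0.664904·exp(-0.00000) = 0.664904
Unnormalised posteriors:
  P(Z=I)·p_I = 0.25 × 2.04146e-23 = 5.10365e-24
  P(Z=II)·p_II = 0.29 × 4.29447e-06 = 1.2454e-06
  P(Z=III)·p_III = 0.17 × 0.105468 = 0.0179295
  P(Z=IV)·p_IV = 0.29 × 0.664904 = 0.192822
Denominator: 5.10365e-24 + 1.2454e-06 + 0.0179295 + 0.192822 = 0.210753
P(Population IV | x) = 0.192822 / 0.210753 ≈ 0.915

0.915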